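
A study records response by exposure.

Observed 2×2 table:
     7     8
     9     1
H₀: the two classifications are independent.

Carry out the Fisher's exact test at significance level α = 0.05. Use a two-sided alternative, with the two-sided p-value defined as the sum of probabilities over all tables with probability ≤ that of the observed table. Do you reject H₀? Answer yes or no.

reject H₀: yes

Margins: r₁=15, r₂=10, c₁=16, c₂=9, n=25
p_obs = C(15,7)·C(10,9)/C(25,16); sum pmf over tables with pmf ≤ p_obs
p-value (two-sided) = 0.04045
At α=0.05: p < α → reject H₀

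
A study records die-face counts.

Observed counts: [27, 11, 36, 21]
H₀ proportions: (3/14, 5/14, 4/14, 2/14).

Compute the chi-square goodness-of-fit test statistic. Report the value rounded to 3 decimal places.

test statistic = 24.619

n = 95; E_i = n·p_i = [20.36, 33.93, 27.14, 13.57]
χ² = (27−20.36)²/20.36 + (11−33.93)²/33.93 + (36−27.14)²/27.14 + (21−13.57)²/13.57 = 24.6189
df = 3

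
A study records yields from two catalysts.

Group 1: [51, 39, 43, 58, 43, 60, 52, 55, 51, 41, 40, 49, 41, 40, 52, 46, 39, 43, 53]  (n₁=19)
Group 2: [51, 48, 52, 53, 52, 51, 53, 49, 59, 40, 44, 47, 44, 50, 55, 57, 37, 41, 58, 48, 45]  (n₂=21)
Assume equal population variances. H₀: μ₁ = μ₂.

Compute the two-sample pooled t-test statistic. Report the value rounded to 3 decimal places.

x̄₁=47.158, s₁=6.760, n₁=19
x̄₂=49.238, s₂=5.915, n₂=21
s_p² = [18·6.760² + 20·5.915²]/38 = 40.0615
SE = √(s_p²·(1/19+1/21)) = 2.0040
t = (47.158−49.238)/2.0040 = -1.0380
df = 38

test statistic = -1.038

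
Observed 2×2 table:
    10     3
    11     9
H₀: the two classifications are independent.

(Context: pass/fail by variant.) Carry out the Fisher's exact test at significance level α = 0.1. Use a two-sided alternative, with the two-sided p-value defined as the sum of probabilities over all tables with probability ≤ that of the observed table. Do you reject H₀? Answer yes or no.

Margins: r₁=13, r₂=20, c₁=21, c₂=12, n=33
p_obs = C(13,10)·C(20,11)/C(33,21); sum pmf over tables with pmf ≤ p_obs
p-value (two-sided) = 0.27752
At α=0.1: p ≥ α → fail to reject H₀

reject H₀: no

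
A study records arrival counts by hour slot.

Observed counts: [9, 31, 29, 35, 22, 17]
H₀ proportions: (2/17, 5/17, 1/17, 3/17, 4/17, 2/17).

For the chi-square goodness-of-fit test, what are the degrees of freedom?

degrees of freedom = 5

df = k − 1 = 6 − 1 = 5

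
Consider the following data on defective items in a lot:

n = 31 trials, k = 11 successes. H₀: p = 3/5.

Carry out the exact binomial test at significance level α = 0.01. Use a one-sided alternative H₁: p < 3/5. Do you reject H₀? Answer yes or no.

Exact binomial: n=31, k=11, p₀=3/5=0.6000
P(X≤11) from Σ C(n,i)·p₀^i·(1−p₀)^(n−i)
p-value (one-sided, H₁ less) = 0.00503
At α=0.01: p < α → reject H₀

reject H₀: yes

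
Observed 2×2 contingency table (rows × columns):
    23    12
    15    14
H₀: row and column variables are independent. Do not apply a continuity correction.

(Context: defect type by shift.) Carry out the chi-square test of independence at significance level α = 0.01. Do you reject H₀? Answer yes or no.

Row totals [35, 29], col totals [38, 26], n=64
χ² = (23−20.78)²/20.78 + (12−14.22)²/14.22 + (15−17.22)²/17.22 + (14−11.78)²/11.78 = 1.2869
df = 1
p-value (upper-tail) = 0.25663
At α=0.01: p ≥ α → fail to reject H₀

reject H₀: no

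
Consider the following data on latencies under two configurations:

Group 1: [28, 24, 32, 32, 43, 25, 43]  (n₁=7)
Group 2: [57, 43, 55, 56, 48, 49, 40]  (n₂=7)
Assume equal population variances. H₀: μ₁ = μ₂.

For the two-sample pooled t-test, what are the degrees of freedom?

degrees of freedom = 12

df = n₁ + n₂ − 2 = 7 + 7 − 2 = 12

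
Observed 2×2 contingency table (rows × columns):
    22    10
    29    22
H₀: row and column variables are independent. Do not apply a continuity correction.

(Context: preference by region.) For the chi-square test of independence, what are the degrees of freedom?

df = (r−1)(c−1) = (2−1)·(2−1) = 1

degrees of freedom = 1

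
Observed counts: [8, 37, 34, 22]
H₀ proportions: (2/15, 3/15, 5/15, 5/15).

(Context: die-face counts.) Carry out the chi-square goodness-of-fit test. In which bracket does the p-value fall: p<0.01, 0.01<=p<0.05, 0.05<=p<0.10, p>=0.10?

p-value bracket: p<0.01

n = 101; E_i = n·p_i = [13.47, 20.20, 33.67, 33.67]
χ² = (8−13.47)²/13.47 + (37−20.20)²/20.20 + (34−33.67)²/33.67 + (22−33.67)²/33.67 = 20.2376
df = 3
p-value (upper-tail) = 0.00015
→ bracket: p<0.01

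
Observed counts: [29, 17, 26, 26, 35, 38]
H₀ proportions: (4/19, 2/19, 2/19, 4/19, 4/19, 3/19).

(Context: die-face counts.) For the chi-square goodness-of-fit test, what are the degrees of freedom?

df = k − 1 = 6 − 1 = 5

degrees of freedom = 5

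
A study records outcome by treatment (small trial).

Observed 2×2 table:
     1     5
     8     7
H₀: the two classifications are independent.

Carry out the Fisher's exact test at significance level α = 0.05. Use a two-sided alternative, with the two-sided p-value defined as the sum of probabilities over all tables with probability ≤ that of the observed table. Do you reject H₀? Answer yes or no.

Margins: r₁=6, r₂=15, c₁=9, c₂=12, n=21
p_obs = C(6,1)·C(15,8)/C(21,9); sum pmf over tables with pmf ≤ p_obs
p-value (two-sided) = 0.17780
At α=0.05: p ≥ α → fail to reject H₀

reject H₀: no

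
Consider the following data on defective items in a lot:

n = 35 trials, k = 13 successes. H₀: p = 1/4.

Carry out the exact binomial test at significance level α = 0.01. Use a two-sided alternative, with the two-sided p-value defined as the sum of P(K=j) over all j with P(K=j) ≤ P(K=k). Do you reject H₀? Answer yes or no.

Exact binomial: n=35, k=13, p₀=1/4=0.2500
P(X=j) = C(n,j)·p₀^j·(1−p₀)^(n−j); p = Σ P(X=j) over j with P(X=j) ≤ P(X=13)
p-value (two-sided) = 0.11658
At α=0.01: p ≥ α → fail to reject H₀

reject H₀: no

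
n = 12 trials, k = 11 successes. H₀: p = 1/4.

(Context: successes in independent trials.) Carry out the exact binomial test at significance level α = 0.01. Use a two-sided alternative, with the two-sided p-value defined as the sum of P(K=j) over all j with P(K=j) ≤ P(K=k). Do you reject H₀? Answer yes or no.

reject H₀: yes

Exact binomial: n=12, k=11, p₀=1/4=0.2500
P(X=j) = C(n,j)·p₀^j·(1−p₀)^(n−j); p = Σ P(X=j) over j with P(X=j) ≤ P(X=11)
p-value (two-sided) = 0.00000
At α=0.01: p < α → reject H₀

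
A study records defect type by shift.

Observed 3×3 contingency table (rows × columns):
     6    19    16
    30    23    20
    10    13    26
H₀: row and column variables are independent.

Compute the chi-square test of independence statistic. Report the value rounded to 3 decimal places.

Row totals [41, 73, 49], col totals [46, 55, 62], n=163
χ² = (6−11.57)²/11.57 + (19−13.83)²/13.83 + (16−15.60)²/15.60 + (30−20.60)²/20.60 + (23−24.63)²/24.63 + (20−27.77)²/27.77 + (10−13.83)²/13.83 + (13−16.53)²/16.53 + (26−18.64)²/18.64 = 15.9128
df = 4

test statistic = 15.913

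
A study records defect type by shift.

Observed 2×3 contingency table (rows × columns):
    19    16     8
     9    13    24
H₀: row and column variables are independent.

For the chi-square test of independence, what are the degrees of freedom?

degrees of freedom = 2

df = (r−1)(c−1) = (2−1)·(3−1) = 2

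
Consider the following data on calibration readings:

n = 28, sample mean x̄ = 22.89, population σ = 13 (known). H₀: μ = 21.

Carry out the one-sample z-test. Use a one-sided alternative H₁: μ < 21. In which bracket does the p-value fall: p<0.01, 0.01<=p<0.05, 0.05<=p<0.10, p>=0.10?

SE = σ/√n = 13/√28 = 2.4568
z = (x̄−μ₀)/SE = (22.89−21)/2.4568 = 0.7693
p-value (one-sided, H₁ less) = 0.77914
→ bracket: p>=0.10

p-value bracket: p>=0.10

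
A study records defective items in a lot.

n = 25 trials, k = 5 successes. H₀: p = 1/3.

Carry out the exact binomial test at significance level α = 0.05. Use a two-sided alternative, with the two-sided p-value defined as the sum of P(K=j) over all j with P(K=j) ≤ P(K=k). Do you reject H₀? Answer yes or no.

Exact binomial: n=25, k=5, p₀=1/3=0.3333
P(X=j) = C(n,j)·p₀^j·(1−p₀)^(n−j); p = Σ P(X=j) over j with P(X=j) ≤ P(X=5)
p-value (two-sided) = 0.20375
At α=0.05: p ≥ α → fail to reject H₀

reject H₀: no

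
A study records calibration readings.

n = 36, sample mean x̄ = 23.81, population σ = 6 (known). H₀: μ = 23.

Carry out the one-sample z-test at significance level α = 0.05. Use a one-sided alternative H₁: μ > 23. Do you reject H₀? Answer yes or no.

SE = σ/√n = 6/√36 = 1.0000
z = (x̄−μ₀)/SE = (23.81−23)/1.0000 = 0.8100
p-value (one-sided, H₁ greater) = 0.20897
At α=0.05: p ≥ α → fail to reject H₀

reject H₀: no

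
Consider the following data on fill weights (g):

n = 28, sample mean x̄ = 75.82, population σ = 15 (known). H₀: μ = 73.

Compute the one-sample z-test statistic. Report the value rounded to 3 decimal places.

test statistic = 0.995

SE = σ/√n = 15/√28 = 2.8347
z = (x̄−μ₀)/SE = (75.82−73)/2.8347 = 0.9948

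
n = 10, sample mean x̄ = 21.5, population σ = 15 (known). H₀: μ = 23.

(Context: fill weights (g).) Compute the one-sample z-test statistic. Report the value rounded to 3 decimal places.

SE = σ/√n = 15/√10 = 4.7434
z = (x̄−μ₀)/SE = (21.5−23)/4.7434 = -0.3162

test statistic = -0.316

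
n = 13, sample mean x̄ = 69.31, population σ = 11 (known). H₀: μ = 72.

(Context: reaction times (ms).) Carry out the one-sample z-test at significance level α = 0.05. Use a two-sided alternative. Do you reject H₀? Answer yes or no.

SE = σ/√n = 11/√13 = 3.0509
z = (x̄−μ₀)/SE = (69.31−72)/3.0509 = -0.8817
p-value (two-sided) = 0.37793
At α=0.05: p ≥ α → fail to reject H₀

reject H₀: no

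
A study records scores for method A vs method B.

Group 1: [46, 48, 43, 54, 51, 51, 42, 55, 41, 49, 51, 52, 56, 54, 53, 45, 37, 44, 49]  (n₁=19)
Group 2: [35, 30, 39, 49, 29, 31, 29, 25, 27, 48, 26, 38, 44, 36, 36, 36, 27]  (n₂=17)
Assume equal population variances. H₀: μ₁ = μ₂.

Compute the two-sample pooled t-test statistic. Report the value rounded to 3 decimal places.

test statistic = 6.562

x̄₁=48.474, s₁=5.327, n₁=19
x̄₂=34.412, s₂=7.459, n₂=17
s_p² = [18·5.327² + 16·7.459²]/34 = 41.2016
SE = √(s_p²·(1/19+1/17)) = 2.1429
t = (48.474−34.412)/2.1429 = 6.5620
df = 34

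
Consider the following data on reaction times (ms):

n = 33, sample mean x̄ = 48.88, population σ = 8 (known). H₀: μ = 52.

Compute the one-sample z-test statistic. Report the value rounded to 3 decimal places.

test statistic = -2.240

SE = σ/√n = 8/√33 = 1.3926
z = (x̄−μ₀)/SE = (48.88−52)/1.3926 = -2.2404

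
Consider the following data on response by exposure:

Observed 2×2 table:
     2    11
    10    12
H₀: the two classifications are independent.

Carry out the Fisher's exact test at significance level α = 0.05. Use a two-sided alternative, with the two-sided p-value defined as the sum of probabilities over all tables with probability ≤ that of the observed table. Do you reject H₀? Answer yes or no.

reject H₀: no

Margins: r₁=13, r₂=22, c₁=12, c₂=23, n=35
p_obs = C(13,2)·C(22,10)/C(35,12); sum pmf over tables with pmf ≤ p_obs
p-value (two-sided) = 0.13905
At α=0.05: p ≥ α → fail to reject H₀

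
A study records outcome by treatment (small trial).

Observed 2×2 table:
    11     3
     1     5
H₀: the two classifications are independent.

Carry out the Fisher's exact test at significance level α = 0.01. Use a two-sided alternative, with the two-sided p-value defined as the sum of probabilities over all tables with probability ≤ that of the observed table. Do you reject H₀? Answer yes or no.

reject H₀: no

Margins: r₁=14, r₂=6, c₁=12, c₂=8, n=20
p_obs = C(14,11)·C(6,1)/C(20,12); sum pmf over tables with pmf ≤ p_obs
p-value (two-sided) = 0.01806
At α=0.01: p ≥ α → fail to reject H₀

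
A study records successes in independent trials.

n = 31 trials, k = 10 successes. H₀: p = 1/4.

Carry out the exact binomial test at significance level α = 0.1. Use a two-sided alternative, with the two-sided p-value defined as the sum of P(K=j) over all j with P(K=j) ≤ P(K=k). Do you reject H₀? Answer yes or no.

reject H₀: no

Exact binomial: n=31, k=10, p₀=1/4=0.2500
P(X=j) = C(n,j)·p₀^j·(1−p₀)^(n−j); p = Σ P(X=j) over j with P(X=j) ≤ P(X=10)
p-value (two-sided) = 0.40546
At α=0.1: p ≥ α → fail to reject H₀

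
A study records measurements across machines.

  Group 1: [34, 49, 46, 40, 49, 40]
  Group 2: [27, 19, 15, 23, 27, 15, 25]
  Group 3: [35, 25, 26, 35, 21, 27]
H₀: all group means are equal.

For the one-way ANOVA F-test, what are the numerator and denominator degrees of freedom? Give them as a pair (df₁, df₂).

degrees of freedom = [2, 16]

k = 3 groups, N = 19 total
df = (k−1, N−k) = (3−1, 19−3) = (2, 16)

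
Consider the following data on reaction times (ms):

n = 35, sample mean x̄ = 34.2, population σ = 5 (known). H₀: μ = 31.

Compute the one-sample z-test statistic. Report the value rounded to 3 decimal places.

test statistic = 3.786

SE = σ/√n = 5/√35 = 0.8452
z = (x̄−μ₀)/SE = (34.2−31)/0.8452 = 3.7863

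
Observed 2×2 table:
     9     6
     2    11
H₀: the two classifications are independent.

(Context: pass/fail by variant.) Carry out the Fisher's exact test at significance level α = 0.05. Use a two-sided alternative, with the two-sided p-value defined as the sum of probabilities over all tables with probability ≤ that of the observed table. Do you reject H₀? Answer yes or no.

reject H₀: yes

Margins: r₁=15, r₂=13, c₁=11, c₂=17, n=28
p_obs = C(15,9)·C(13,2)/C(28,11); sum pmf over tables with pmf ≤ p_obs
p-value (two-sided) = 0.02376
At α=0.05: p < α → reject H₀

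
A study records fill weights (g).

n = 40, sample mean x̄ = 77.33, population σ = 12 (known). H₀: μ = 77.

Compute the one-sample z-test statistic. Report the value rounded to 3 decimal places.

SE = σ/√n = 12/√40 = 1.8974
z = (x̄−μ₀)/SE = (77.33−77)/1.8974 = 0.1739

test statistic = 0.174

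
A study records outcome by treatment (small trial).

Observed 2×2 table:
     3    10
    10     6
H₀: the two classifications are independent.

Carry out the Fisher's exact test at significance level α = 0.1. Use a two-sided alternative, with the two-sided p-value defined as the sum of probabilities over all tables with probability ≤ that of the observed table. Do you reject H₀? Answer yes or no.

Margins: r₁=13, r₂=16, c₁=13, c₂=16, n=29
p_obs = C(13,3)·C(16,10)/C(29,13); sum pmf over tables with pmf ≤ p_obs
p-value (two-sided) = 0.06080
At α=0.1: p < α → reject H₀

reject H₀: yes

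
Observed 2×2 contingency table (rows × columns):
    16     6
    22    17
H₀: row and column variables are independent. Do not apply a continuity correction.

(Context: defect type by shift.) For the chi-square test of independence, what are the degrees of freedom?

degrees of freedom = 1

df = (r−1)(c−1) = (2−1)·(2−1) = 1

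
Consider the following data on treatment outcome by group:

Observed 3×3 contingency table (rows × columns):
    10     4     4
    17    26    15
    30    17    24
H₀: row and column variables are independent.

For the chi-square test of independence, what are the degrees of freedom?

degrees of freedom = 4

df = (r−1)(c−1) = (3−1)·(3−1) = 4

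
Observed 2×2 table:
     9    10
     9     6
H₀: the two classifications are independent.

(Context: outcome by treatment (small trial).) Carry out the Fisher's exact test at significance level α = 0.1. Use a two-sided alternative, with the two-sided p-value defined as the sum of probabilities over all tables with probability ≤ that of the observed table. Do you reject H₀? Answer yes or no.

reject H₀: no

Margins: r₁=19, r₂=15, c₁=18, c₂=16, n=34
p_obs = C(19,9)·C(15,9)/C(34,18); sum pmf over tables with pmf ≤ p_obs
p-value (two-sided) = 0.50960
At α=0.1: p ≥ α → fail to reject H₀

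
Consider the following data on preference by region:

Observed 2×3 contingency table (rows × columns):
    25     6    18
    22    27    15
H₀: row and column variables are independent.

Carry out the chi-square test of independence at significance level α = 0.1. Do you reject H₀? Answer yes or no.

Row totals [49, 64], col totals [47, 33, 33], n=113
χ² = (25−20.38)²/20.38 + (6−14.31)²/14.31 + (18−14.31)²/14.31 + (22−26.62)²/26.62 + (27−18.69)²/18.69 + (15−18.69)²/18.69 = 12.0490
df = 2
p-value (upper-tail) = 0.00242
At α=0.1: p < α → reject H₀

reject H₀: yes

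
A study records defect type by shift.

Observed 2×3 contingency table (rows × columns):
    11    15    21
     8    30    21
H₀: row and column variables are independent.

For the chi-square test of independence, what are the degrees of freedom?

degrees of freedom = 2

df = (r−1)(c−1) = (2−1)·(3−1) = 2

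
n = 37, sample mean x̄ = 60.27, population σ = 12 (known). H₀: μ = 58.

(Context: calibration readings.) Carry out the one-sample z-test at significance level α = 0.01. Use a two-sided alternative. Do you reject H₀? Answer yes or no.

SE = σ/√n = 12/√37 = 1.9728
z = (x̄−μ₀)/SE = (60.27−58)/1.9728 = 1.1507
p-value (two-sided) = 0.24987
At α=0.01: p ≥ α → fail to reject H₀

reject H₀: no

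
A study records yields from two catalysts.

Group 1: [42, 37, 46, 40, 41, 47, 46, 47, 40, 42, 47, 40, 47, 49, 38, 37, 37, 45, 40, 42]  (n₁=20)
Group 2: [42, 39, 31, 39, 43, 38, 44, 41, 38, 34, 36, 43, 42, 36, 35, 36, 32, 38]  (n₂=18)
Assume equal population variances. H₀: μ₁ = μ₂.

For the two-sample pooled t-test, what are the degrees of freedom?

degrees of freedom = 36

df = n₁ + n₂ − 2 = 20 + 18 − 2 = 36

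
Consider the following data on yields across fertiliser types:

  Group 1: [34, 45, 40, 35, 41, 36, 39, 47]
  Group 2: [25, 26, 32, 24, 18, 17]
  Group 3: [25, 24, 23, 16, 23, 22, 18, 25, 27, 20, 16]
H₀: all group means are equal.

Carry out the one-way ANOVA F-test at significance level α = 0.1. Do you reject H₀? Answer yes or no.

reject H₀: yes

Group means [39.62, 23.67, 21.73], grand mean 27.920
SSB = Σnᵢ(x̄ᵢ−x̄)² = 1626.450; SSW = ΣΣ(x−x̄ᵢ)² = 445.390
MSB = 1626.450/2 = 813.2249; MSW = 445.390/22 = 20.2450
F = MSB/MSW = 40.1692
df = (2, 22)
p-value (upper-tail) = 0.00000
At α=0.1: p < α → reject H₀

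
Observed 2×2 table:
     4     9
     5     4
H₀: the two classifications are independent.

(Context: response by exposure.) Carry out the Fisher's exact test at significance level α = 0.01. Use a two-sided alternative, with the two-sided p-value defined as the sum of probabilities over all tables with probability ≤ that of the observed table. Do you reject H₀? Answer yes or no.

Margins: r₁=13, r₂=9, c₁=9, c₂=13, n=22
p_obs = C(13,4)·C(9,5)/C(22,9); sum pmf over tables with pmf ≤ p_obs
p-value (two-sided) = 0.38421
At α=0.01: p ≥ α → fail to reject H₀

reject H₀: no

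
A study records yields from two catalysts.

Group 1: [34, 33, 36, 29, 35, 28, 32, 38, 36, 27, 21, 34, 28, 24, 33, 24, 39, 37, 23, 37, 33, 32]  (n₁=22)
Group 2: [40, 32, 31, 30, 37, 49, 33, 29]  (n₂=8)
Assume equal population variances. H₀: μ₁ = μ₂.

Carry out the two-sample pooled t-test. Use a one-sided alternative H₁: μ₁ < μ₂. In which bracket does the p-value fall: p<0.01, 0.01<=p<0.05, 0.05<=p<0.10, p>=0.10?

p-value bracket: 0.05<=p<0.10

x̄₁=31.500, s₁=5.244, n₁=22
x̄₂=35.125, s₂=6.707, n₂=8
s_p² = [21·5.244² + 7·6.707²]/28 = 31.8705
SE = √(s_p²·(1/22+1/8)) = 2.3308
t = (31.500−35.125)/2.3308 = -1.5553
df = 28
p-value (one-sided, H₁ less) = 0.06556
→ bracket: 0.05<=p<0.10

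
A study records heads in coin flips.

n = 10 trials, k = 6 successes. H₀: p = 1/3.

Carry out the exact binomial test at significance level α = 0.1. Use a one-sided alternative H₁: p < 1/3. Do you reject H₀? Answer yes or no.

reject H₀: no

Exact binomial: n=10, k=6, p₀=1/3=0.3333
P(X≤6) from Σ C(n,i)·p₀^i·(1−p₀)^(n−i)
p-value (one-sided, H₁ less) = 0.98034
At α=0.1: p ≥ α → fail to reject H₀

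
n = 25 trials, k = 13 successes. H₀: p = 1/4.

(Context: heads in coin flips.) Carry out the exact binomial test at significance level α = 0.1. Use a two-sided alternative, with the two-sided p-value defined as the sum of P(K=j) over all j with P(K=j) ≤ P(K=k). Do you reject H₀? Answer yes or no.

reject H₀: yes

Exact binomial: n=25, k=13, p₀=1/4=0.2500
P(X=j) = C(n,j)·p₀^j·(1−p₀)^(n−j); p = Σ P(X=j) over j with P(X=j) ≤ P(X=13)
p-value (two-sided) = 0.00412
At α=0.1: p < α → reject H₀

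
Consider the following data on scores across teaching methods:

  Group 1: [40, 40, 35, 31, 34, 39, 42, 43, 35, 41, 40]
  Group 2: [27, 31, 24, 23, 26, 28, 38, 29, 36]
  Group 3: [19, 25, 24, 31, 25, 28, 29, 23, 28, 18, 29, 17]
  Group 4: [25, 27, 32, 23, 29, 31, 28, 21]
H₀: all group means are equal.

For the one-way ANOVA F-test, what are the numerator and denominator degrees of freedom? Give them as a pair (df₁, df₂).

degrees of freedom = [3, 36]

k = 4 groups, N = 40 total
df = (k−1, N−k) = (4−1, 40−4) = (3, 36)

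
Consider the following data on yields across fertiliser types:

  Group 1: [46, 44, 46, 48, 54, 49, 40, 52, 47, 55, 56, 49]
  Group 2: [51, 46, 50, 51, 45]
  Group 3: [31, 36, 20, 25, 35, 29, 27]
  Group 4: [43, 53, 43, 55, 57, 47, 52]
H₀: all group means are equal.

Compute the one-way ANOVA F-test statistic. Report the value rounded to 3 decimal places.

test statistic = 29.817

Group means [48.83, 48.60, 29.00, 50.00], grand mean 44.581
SSB = Σnᵢ(x̄ᵢ−x̄)² = 2202.682; SSW = ΣΣ(x−x̄ᵢ)² = 664.867
MSB = 2202.682/3 = 734.2272; MSW = 664.867/27 = 24.6247
F = MSB/MSW = 29.8167
df = (3, 27)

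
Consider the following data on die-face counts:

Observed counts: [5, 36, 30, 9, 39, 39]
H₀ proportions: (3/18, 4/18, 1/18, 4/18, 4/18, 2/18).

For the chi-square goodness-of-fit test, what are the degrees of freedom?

degrees of freedom = 5

df = k − 1 = 6 − 1 = 5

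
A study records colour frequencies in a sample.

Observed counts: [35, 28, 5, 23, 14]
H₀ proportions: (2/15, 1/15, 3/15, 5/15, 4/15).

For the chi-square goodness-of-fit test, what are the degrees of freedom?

degrees of freedom = 4

df = k − 1 = 5 − 1 = 4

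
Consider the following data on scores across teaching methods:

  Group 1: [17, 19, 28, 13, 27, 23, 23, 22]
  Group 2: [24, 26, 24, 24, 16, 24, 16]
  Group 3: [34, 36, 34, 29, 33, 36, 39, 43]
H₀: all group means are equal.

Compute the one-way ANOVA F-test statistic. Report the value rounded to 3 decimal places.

test statistic = 24.620

Group means [21.50, 22.00, 35.50], grand mean 26.522
SSB = Σnᵢ(x̄ᵢ−x̄)² = 989.739; SSW = ΣΣ(x−x̄ᵢ)² = 402.000
MSB = 989.739/2 = 494.8696; MSW = 402.000/20 = 20.1000
F = MSB/MSW = 24.6204
df = (2, 20)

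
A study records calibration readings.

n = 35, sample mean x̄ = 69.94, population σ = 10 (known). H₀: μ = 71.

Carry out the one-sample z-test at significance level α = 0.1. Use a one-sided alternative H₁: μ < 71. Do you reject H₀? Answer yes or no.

SE = σ/√n = 10/√35 = 1.6903
z = (x̄−μ₀)/SE = (69.94−71)/1.6903 = -0.6271
p-value (one-sided, H₁ less) = 0.26530
At α=0.1: p ≥ α → fail to reject H₀

reject H₀: no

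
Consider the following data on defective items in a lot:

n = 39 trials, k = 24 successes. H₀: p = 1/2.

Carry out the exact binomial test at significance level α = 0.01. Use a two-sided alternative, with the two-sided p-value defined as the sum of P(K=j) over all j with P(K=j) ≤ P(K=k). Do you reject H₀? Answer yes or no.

reject H₀: no

Exact binomial: n=39, k=24, p₀=1/2=0.5000
P(X=j) = C(n,j)·p₀^j·(1−p₀)^(n−j); p = Σ P(X=j) over j with P(X=j) ≤ P(X=24)
p-value (two-sided) = 0.19959
At α=0.01: p ≥ α → fail to reject H₀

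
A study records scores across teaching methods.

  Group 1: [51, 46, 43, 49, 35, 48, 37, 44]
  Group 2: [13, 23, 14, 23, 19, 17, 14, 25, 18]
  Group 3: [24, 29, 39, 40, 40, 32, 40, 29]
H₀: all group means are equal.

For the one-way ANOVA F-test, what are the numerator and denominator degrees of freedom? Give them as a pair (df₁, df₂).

k = 3 groups, N = 25 total
df = (k−1, N−k) = (3−1, 25−3) = (2, 22)

degrees of freedom = [2, 22]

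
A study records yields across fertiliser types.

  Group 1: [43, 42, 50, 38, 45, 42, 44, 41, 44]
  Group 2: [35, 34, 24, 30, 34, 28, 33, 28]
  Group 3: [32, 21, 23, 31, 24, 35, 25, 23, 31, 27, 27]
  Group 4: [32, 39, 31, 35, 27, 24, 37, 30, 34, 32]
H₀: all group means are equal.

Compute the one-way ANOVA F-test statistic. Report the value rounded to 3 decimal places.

Group means [43.22, 30.75, 27.18, 32.10], grand mean 33.026
SSB = Σnᵢ(x̄ᵢ−x̄)² = 1361.382; SSW = ΣΣ(x−x̄ᵢ)² = 573.592
MSB = 1361.382/3 = 453.7939; MSW = 573.592/34 = 16.8704
F = MSB/MSW = 26.8989
df = (3, 34)

test statistic = 26.899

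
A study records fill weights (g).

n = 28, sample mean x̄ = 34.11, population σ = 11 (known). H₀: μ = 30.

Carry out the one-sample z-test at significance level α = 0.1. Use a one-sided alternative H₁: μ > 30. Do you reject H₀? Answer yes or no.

SE = σ/√n = 11/√28 = 2.0788
z = (x̄−μ₀)/SE = (34.11−30)/2.0788 = 1.9771
p-value (one-sided, H₁ greater) = 0.02402
At α=0.1: p < α → reject H₀

reject H₀: yes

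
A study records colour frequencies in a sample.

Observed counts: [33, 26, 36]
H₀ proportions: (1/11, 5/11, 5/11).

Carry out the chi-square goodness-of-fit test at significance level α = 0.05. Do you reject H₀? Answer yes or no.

reject H₀: yes

n = 95; E_i = n·p_i = [8.64, 43.18, 43.18]
χ² = (33−8.64)²/8.64 + (26−43.18)²/43.18 + (36−43.18)²/43.18 = 76.7621
df = 2
p-value (upper-tail) = 0.00000
At α=0.05: p < α → reject H₀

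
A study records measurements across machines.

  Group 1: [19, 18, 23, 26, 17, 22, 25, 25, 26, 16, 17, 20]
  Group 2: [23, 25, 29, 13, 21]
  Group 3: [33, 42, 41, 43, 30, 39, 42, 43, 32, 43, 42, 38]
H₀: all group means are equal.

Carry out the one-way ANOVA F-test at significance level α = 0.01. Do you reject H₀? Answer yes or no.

reject H₀: yes

Group means [21.17, 22.20, 39.00], grand mean 28.724
SSB = Σnᵢ(x̄ᵢ−x̄)² = 2165.326; SSW = ΣΣ(x−x̄ᵢ)² = 544.467
MSB = 2165.326/2 = 1082.6632; MSW = 544.467/26 = 20.9410
F = MSB/MSW = 51.7006
df = (2, 26)
p-value (upper-tail) = 0.00000
At α=0.01: p < α → reject H₀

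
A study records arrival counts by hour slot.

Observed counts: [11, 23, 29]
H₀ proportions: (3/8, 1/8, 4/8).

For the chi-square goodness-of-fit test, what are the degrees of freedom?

df = k − 1 = 3 − 1 = 2

degrees of freedom = 2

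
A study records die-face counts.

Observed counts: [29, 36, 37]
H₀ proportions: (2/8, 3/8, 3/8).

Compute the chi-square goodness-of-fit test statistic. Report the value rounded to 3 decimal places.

test statistic = 0.654

n = 102; E_i = n·p_i = [25.50, 38.25, 38.25]
χ² = (29−25.50)²/25.50 + (36−38.25)²/38.25 + (37−38.25)²/38.25 = 0.6536
df = 2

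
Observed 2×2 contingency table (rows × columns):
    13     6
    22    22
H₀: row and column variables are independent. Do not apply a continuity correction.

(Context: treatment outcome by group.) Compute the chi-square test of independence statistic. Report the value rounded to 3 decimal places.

Row totals [19, 44], col totals [35, 28], n=63
χ² = (13−10.56)²/10.56 + (6−8.44)²/8.44 + (22−24.44)²/24.44 + (22−19.56)²/19.56 = 1.8237
df = 1

test statistic = 1.824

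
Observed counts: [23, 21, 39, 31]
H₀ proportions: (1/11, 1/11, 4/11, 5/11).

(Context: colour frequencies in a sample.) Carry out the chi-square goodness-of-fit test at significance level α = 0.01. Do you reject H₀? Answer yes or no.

reject H₀: yes

n = 114; E_i = n·p_i = [10.36, 10.36, 41.45, 51.82]
χ² = (23−10.36)²/10.36 + (21−10.36)²/10.36 + (39−41.45)²/41.45 + (31−51.82)²/51.82 = 34.8329
df = 3
p-value (upper-tail) = 0.00000
At α=0.01: p < α → reject H₀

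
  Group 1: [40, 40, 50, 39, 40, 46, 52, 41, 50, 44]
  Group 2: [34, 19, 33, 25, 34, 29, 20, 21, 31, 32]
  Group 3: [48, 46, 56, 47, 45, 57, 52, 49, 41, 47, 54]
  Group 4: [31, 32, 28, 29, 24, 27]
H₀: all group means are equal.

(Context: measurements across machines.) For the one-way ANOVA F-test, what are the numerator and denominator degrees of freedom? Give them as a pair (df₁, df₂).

k = 4 groups, N = 37 total
df = (k−1, N−k) = (4−1, 37−4) = (3, 33)

degrees of freedom = [3, 33]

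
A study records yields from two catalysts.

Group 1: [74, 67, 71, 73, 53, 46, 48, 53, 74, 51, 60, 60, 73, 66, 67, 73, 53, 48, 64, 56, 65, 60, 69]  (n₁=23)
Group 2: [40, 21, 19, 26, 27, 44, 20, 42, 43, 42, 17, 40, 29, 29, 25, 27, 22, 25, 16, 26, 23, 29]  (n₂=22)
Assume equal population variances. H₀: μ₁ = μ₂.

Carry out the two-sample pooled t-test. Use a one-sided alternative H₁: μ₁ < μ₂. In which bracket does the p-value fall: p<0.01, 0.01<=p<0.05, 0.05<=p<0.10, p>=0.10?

x̄₁=61.913, s₁=9.342, n₁=23
x̄₂=28.727, s₂=8.998, n₂=22
s_p² = [22·9.342² + 21·8.998²]/43 = 84.1905
SE = √(s_p²·(1/23+1/22)) = 2.7363
t = (61.913−28.727)/2.7363 = 12.1280
df = 43
p-value (one-sided, H₁ less) = 1.00000
→ bracket: p>=0.10

p-value bracket: p>=0.10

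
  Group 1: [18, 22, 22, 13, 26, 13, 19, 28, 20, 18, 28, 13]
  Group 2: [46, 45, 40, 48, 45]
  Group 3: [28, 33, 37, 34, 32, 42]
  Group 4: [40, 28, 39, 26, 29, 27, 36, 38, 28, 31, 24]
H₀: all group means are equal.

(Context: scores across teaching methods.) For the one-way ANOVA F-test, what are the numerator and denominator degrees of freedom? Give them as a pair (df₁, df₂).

k = 4 groups, N = 34 total
df = (k−1, N−k) = (4−1, 34−4) = (3, 30)

degrees of freedom = [3, 30]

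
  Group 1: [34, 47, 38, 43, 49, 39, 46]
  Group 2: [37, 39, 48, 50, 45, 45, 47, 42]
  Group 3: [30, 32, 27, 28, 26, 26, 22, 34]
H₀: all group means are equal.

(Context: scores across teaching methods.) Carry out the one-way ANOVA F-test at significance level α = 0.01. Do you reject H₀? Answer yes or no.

Group means [42.29, 44.12, 28.12], grand mean 38.000
SSB = Σnᵢ(x̄ᵢ−x̄)² = 1208.821; SSW = ΣΣ(x−x̄ᵢ)² = 421.179
MSB = 1208.821/2 = 604.4107; MSW = 421.179/20 = 21.0589
F = MSB/MSW = 28.7009
df = (2, 20)
p-value (upper-tail) = 0.00000
At α=0.01: p < α → reject H₀

reject H₀: yes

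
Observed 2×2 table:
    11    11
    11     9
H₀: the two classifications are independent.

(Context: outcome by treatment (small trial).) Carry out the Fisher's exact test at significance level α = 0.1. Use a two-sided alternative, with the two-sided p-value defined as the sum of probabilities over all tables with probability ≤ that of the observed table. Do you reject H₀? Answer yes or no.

Margins: r₁=22, r₂=20, c₁=22, c₂=20, n=42
p_obs = C(22,11)·C(20,11)/C(42,22); sum pmf over tables with pmf ≤ p_obs
p-value (two-sided) = 0.76747
At α=0.1: p ≥ α → fail to reject H₀

reject H₀: no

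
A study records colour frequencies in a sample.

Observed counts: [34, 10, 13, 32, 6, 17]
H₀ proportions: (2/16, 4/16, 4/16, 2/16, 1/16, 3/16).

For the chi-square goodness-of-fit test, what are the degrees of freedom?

df = k − 1 = 6 − 1 = 5

degrees of freedom = 5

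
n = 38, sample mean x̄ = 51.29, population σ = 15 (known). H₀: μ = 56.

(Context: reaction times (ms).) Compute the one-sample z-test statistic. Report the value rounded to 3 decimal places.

test statistic = -1.936

SE = σ/√n = 15/√38 = 2.4333
z = (x̄−μ₀)/SE = (51.29−56)/2.4333 = -1.9356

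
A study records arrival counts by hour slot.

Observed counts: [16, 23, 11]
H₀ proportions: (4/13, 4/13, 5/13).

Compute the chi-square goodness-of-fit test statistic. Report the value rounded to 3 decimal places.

n = 50; E_i = n·p_i = [15.38, 15.38, 19.23]
χ² = (16−15.38)²/15.38 + (23−15.38)²/15.38 + (11−19.23)²/19.23 = 7.3170
df = 2

test statistic = 7.317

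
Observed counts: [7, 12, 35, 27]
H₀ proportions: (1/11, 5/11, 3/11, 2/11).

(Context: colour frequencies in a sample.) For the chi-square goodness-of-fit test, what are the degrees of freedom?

df = k − 1 = 4 − 1 = 3

degrees of freedom = 3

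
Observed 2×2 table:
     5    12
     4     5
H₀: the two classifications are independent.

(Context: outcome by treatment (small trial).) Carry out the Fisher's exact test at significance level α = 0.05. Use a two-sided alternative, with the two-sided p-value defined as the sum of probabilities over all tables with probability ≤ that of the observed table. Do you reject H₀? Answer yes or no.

Margins: r₁=17, r₂=9, c₁=9, c₂=17, n=26
p_obs = C(17,5)·C(9,4)/C(26,9); sum pmf over tables with pmf ≤ p_obs
p-value (two-sided) = 0.66729
At α=0.05: p ≥ α → fail to reject H₀

reject H₀: no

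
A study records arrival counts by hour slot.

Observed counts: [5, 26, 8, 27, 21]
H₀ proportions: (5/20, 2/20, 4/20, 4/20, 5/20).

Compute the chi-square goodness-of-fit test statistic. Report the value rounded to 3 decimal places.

test statistic = 57.701

n = 87; E_i = n·p_i = [21.75, 8.70, 17.40, 17.40, 21.75]
χ² = (5−21.75)²/21.75 + (26−8.70)²/8.70 + (8−17.40)²/17.40 + (27−17.40)²/17.40 + (21−21.75)²/21.75 = 57.7011
df = 4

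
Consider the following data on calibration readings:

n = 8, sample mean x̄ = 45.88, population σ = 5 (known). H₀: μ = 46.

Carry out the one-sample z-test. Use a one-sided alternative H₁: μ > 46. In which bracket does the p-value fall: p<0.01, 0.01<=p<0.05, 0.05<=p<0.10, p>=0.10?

p-value bracket: p>=0.10

SE = σ/√n = 5/√8 = 1.7678
z = (x̄−μ₀)/SE = (45.88−46)/1.7678 = -0.0679
p-value (one-sided, H₁ greater) = 0.52706
→ bracket: p>=0.10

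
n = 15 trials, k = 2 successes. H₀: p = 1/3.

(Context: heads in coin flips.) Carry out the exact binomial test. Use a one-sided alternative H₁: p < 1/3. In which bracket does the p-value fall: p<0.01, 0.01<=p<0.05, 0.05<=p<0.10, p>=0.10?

Exact binomial: n=15, k=2, p₀=1/3=0.3333
P(X≤2) from Σ C(n,i)·p₀^i·(1−p₀)^(n−i)
p-value (one-sided, H₁ less) = 0.07936
→ bracket: 0.05<=p<0.10

p-value bracket: 0.05<=p<0.10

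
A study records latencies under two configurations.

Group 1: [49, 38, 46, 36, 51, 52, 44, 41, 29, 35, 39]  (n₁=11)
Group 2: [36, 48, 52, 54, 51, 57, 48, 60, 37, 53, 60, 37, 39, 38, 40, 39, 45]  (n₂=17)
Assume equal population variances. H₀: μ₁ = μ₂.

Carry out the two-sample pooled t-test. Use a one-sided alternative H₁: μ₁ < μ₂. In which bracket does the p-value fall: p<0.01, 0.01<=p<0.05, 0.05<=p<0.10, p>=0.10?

p-value bracket: 0.05<=p<0.10

x̄₁=41.818, s₁=7.278, n₁=11
x̄₂=46.706, s₂=8.469, n₂=17
s_p² = [10·7.278² + 16·8.469²]/26 = 64.5064
SE = √(s_p²·(1/11+1/17)) = 3.1078
t = (41.818−46.706)/3.1078 = -1.5727
df = 26
p-value (one-sided, H₁ less) = 0.06394
→ bracket: 0.05<=p<0.10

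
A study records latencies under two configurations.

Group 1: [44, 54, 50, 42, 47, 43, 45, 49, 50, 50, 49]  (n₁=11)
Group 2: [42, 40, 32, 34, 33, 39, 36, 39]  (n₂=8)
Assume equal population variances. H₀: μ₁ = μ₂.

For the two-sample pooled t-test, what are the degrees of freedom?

degrees of freedom = 17

df = n₁ + n₂ − 2 = 11 + 8 − 2 = 17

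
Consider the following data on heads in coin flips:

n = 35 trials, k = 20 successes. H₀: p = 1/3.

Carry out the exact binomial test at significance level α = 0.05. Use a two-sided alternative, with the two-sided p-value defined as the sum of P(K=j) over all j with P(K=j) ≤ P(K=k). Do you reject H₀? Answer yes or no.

reject H₀: yes

Exact binomial: n=35, k=20, p₀=1/3=0.3333
P(X=j) = C(n,j)·p₀^j·(1−p₀)^(n−j); p = Σ P(X=j) over j with P(X=j) ≤ P(X=20)
p-value (two-sided) = 0.00390
At α=0.05: p < α → reject H₀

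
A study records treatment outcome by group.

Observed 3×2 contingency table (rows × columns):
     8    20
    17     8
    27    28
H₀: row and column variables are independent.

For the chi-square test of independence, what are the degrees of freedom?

degrees of freedom = 2

df = (r−1)(c−1) = (3−1)·(2−1) = 2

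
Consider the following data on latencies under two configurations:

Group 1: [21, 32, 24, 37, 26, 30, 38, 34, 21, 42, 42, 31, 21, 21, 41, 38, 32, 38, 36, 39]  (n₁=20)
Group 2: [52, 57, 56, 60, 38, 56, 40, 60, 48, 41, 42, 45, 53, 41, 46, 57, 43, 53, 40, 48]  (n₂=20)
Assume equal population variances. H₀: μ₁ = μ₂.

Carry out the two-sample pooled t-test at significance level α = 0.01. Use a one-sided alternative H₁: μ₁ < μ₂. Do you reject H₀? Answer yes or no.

reject H₀: yes

x̄₁=32.200, s₁=7.509, n₁=20
x̄₂=48.800, s₂=7.367, n₂=20
s_p² = [19·7.509² + 19·7.367²]/38 = 55.3263
SE = √(s_p²·(1/20+1/20)) = 2.3522
t = (32.200−48.800)/2.3522 = -7.0574
df = 38
p-value (one-sided, H₁ less) = 0.00000
At α=0.01: p < α → reject H₀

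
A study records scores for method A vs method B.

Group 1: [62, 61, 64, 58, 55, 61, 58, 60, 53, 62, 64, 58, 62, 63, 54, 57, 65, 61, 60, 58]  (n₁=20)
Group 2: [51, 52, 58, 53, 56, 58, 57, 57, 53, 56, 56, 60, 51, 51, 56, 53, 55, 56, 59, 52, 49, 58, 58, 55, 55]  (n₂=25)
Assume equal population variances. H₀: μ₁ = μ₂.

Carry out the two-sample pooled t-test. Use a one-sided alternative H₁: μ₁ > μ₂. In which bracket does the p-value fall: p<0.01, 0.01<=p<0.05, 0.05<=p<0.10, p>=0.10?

x̄₁=59.800, s₁=3.365, n₁=20
x̄₂=55.000, s₂=2.915, n₂=25
s_p² = [19·3.365² + 24·2.915²]/43 = 9.7488
SE = √(s_p²·(1/20+1/25)) = 0.9367
t = (59.800−55.000)/0.9367 = 5.1244
df = 43
p-value (one-sided, H₁ greater) = 0.00000
→ bracket: p<0.01

p-value bracket: p<0.01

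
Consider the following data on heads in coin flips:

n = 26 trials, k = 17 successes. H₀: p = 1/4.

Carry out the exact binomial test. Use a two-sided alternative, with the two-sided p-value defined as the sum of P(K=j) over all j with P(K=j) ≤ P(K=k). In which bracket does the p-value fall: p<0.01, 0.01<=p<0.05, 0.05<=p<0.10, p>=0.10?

Exact binomial: n=26, k=17, p₀=1/4=0.2500
P(X=j) = C(n,j)·p₀^j·(1−p₀)^(n−j); p = Σ P(X=j) over j with P(X=j) ≤ P(X=17)
p-value (two-sided) = 0.00002
→ bracket: p<0.01

p-value bracket: p<0.01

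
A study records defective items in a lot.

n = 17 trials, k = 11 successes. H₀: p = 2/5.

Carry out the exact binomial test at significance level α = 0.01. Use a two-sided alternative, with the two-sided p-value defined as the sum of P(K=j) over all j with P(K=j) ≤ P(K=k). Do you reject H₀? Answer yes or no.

reject H₀: no

Exact binomial: n=17, k=11, p₀=2/5=0.4000
P(X=j) = C(n,j)·p₀^j·(1−p₀)^(n−j); p = Σ P(X=j) over j with P(X=j) ≤ P(X=11)
p-value (two-sided) = 0.04713
At α=0.01: p ≥ α → fail to reject H₀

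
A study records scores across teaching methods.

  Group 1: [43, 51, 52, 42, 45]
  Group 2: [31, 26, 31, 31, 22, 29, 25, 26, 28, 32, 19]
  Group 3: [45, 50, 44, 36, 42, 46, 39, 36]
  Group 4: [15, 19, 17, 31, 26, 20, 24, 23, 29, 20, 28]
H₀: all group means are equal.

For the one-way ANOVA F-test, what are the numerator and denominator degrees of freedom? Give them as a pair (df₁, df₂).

k = 4 groups, N = 35 total
df = (k−1, N−k) = (4−1, 35−4) = (3, 31)

degrees of freedom = [3, 31]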